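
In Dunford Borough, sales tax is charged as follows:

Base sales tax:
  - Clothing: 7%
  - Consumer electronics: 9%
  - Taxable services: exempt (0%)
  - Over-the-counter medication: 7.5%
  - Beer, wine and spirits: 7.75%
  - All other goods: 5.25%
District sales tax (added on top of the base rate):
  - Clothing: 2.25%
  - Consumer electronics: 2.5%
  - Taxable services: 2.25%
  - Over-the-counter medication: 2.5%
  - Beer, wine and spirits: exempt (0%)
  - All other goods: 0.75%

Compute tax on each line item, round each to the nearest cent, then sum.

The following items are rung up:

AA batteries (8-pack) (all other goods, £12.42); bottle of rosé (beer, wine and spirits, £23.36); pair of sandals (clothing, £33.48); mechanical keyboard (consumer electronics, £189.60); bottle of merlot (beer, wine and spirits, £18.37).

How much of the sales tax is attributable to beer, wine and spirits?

£3.23

Bottle of rosé £23.36: beer, wine and spirits → 7.75% + 0% district = 7.75% → £1.81
Bottle of merlot £18.37: beer, wine and spirits → 7.75% + 0% district = 7.75% → £1.42
Tax on beer, wine and spirits = £1.81 + £1.42 = £3.23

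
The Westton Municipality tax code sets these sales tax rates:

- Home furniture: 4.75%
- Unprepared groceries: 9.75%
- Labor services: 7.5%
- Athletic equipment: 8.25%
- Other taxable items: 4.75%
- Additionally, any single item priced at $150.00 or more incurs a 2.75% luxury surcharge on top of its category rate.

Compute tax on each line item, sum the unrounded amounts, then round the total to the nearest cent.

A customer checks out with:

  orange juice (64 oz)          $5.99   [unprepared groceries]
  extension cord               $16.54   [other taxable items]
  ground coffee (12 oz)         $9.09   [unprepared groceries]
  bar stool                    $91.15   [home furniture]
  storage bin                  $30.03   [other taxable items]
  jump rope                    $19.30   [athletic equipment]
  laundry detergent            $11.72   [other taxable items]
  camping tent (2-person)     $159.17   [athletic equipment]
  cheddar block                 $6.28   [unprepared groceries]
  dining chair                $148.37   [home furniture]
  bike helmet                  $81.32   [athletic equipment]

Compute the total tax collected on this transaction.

$42.04

Orange juice (64 oz) $5.99: unprepared groceries → 9.75% → $0.584025
Extension cord $16.54: other taxable items → 4.75% → $0.78565
Ground coffee (12 oz) $9.09: unprepared groceries → 9.75% → $0.886275
Bar stool $91.15: home furniture → 4.75% → $4.329625
Storage bin $30.03: other taxable items → 4.75% → $1.426425
Jump rope $19.30: athletic equipment → 8.25% → $1.59225
Laundry detergent $11.72: other taxable items → 4.75% → $0.5567
Camping tent (2-person) $159.17: athletic equipment → 8.25% + 2.75% surcharge = 11% → $17.5087
Cheddar block $6.28: unprepared groceries → 9.75% → $0.6123
Dining chair $148.37: home furniture → 4.75% → $7.047575
Bike helmet $81.32: athletic equipment → 8.25% → $6.7089
Unrounded tax sum = $42.038425 → $42.04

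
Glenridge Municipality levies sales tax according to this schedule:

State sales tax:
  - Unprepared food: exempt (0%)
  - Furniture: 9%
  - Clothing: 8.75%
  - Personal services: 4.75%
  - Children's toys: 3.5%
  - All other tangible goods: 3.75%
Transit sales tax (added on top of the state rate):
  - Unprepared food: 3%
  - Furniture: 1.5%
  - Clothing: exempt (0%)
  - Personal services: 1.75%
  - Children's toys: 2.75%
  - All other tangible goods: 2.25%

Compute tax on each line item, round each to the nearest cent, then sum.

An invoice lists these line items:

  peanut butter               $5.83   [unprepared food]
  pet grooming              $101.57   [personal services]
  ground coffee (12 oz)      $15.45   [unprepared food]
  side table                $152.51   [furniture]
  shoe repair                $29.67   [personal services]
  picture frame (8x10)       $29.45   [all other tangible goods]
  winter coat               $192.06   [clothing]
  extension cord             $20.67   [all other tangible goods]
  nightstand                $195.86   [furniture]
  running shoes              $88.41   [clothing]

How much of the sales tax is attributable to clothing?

Winter coat $192.06: clothing → 8.75% + 0% transit = 8.75% → $16.81
Running shoes $88.41: clothing → 8.75% + 0% transit = 8.75% → $7.74
Tax on clothing = $16.81 + $7.74 = $24.55

$24.55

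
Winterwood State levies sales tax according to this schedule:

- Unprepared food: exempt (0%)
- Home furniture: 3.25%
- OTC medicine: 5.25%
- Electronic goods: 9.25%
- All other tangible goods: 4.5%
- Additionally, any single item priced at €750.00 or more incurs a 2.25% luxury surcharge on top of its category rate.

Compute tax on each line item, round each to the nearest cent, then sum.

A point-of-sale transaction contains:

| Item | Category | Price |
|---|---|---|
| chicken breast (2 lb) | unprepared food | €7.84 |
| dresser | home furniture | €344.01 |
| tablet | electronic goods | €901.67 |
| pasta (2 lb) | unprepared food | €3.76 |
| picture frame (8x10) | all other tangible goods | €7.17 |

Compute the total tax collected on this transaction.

€115.19

Chicken breast (2 lb) €7.84: unprepared food → 0% → €0.00
Dresser €344.01: home furniture → 3.25% → €11.18
Tablet €901.67: electronic goods → 9.25% + 2.25% surcharge = 11.5% → €103.69
Pasta (2 lb) €3.76: unprepared food → 0% → €0.00
Picture frame (8x10) €7.17: all other tangible goods → 4.5% → €0.32
Total tax = €11.18 + €103.69 + €0.32 = €115.19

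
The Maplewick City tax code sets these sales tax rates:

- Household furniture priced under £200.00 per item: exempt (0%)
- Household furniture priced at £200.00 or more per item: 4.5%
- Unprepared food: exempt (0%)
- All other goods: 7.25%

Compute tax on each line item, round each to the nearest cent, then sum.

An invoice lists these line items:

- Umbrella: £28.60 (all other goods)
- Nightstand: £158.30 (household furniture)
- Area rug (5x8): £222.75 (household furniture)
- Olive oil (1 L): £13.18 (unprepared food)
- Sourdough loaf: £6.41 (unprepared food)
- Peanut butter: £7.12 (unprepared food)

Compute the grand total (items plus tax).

£448.45

Umbrella £28.60: all other goods → 7.25% → £2.07
Nightstand £158.30: household furniture, under £200.00 → 0% → £0.00
Area rug (5x8) £222.75: household furniture, £200.00 or more → 4.5% → £10.02
Olive oil (1 L) £13.18: unprepared food → 0% → £0.00
Sourdough loaf £6.41: unprepared food → 0% → £0.00
Peanut butter £7.12: unprepared food → 0% → £0.00
Subtotal = £436.36; tax = £12.09; total due = £448.45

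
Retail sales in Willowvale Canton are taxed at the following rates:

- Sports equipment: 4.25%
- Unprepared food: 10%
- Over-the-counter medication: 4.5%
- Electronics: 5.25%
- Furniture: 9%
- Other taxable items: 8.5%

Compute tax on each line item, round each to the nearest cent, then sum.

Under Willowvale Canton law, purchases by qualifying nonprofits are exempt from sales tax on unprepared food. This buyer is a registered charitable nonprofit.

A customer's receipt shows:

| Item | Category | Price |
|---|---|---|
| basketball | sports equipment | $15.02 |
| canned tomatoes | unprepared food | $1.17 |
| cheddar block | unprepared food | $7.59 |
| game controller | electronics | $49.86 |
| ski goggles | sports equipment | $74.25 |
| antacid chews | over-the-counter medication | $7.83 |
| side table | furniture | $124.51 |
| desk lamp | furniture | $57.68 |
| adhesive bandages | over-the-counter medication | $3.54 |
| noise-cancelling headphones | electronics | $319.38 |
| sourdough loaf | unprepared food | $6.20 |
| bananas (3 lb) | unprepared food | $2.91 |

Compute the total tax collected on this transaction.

$40.10

Basketball $15.02: sports equipment → 4.25% → $0.64
Canned tomatoes $1.17: unprepared food, buyer-exempt → 0% → $0.00
Cheddar block $7.59: unprepared food, buyer-exempt → 0% → $0.00
Game controller $49.86: electronics → 5.25% → $2.62
Ski goggles $74.25: sports equipment → 4.25% → $3.16
Antacid chews $7.83: over-the-counter medication → 4.5% → $0.35
Side table $124.51: furniture → 9% → $11.21
Desk lamp $57.68: furniture → 9% → $5.19
Adhesive bandages $3.54: over-the-counter medication → 4.5% → $0.16
Noise-cancelling headphones $319.38: electronics → 5.25% → $16.77
Sourdough loaf $6.20: unprepared food, buyer-exempt → 0% → $0.00
Bananas (3 lb) $2.91: unprepared food, buyer-exempt → 0% → $0.00
Total tax = $0.64 + $2.62 + $3.16 + $0.35 + $11.21 + $5.19 + $0.16 + $16.77 = $40.10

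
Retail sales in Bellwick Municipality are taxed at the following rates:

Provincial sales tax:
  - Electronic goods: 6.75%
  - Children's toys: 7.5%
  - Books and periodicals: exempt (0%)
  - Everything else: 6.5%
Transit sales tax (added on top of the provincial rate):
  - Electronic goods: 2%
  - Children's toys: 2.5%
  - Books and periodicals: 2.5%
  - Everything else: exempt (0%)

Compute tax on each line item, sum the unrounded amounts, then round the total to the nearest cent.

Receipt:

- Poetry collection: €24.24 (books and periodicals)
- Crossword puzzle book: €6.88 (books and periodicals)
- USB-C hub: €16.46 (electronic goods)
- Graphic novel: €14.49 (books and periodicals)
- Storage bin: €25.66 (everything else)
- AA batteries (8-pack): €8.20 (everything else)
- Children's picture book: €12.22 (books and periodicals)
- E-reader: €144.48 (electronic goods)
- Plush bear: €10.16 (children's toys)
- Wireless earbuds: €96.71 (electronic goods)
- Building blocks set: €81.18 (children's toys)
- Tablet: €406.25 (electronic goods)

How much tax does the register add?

€70.87

Poetry collection €24.24: books and periodicals → 0% + 2.5% transit = 2.5% → €0.606
Crossword puzzle book €6.88: books and periodicals → 0% + 2.5% transit = 2.5% → €0.172
USB-C hub €16.46: electronic goods → 6.75% + 2% transit = 8.75% → €1.44025
Graphic novel €14.49: books and periodicals → 0% + 2.5% transit = 2.5% → €0.36225
Storage bin €25.66: everything else → 6.5% + 0% transit = 6.5% → €1.6679
AA batteries (8-pack) €8.20: everything else → 6.5% + 0% transit = 6.5% → €0.533
Children's picture book €12.22: books and periodicals → 0% + 2.5% transit = 2.5% → €0.3055
E-reader €144.48: electronic goods → 6.75% + 2% transit = 8.75% → €12.642
Plush bear €10.16: children's toys → 7.5% + 2.5% transit = 10% → €1.016
Wireless earbuds €96.71: electronic goods → 6.75% + 2% transit = 8.75% → €8.462125
Building blocks set €81.18: children's toys → 7.5% + 2.5% transit = 10% → €8.118
Tablet €406.25: electronic goods → 6.75% + 2% transit = 8.75% → €35.546875
Unrounded tax sum = €70.8719 → €70.87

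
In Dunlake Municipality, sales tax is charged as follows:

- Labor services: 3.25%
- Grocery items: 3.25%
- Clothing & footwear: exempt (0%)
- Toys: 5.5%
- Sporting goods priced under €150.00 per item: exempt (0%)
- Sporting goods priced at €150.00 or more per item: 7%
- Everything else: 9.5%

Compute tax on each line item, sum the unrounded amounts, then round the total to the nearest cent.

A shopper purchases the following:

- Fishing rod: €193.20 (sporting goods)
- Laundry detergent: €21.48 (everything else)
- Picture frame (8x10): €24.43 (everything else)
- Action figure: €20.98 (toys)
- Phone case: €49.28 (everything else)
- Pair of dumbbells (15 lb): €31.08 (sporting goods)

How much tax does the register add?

€23.72

Fishing rod €193.20: sporting goods, €150.00 or more → 7% → €13.524
Laundry detergent €21.48: everything else → 9.5% → €2.0406
Picture frame (8x10) €24.43: everything else → 9.5% → €2.32085
Action figure €20.98: toys → 5.5% → €1.1539
Phone case €49.28: everything else → 9.5% → €4.6816
Pair of dumbbells (15 lb) €31.08: sporting goods, under €150.00 → 0% → €0.00
Unrounded tax sum = €23.72095 → €23.72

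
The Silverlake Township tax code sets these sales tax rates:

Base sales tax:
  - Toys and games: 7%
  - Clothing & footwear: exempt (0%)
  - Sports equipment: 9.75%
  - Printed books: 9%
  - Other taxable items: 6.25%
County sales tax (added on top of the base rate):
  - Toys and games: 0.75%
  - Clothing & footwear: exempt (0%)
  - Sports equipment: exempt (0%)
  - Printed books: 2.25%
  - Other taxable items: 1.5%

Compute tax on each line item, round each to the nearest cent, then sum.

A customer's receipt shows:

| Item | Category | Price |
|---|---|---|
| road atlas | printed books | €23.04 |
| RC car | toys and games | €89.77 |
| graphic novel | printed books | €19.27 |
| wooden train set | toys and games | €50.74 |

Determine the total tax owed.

€15.65

Road atlas €23.04: printed books → 9% + 2.25% county = 11.25% → €2.59
RC car €89.77: toys and games → 7% + 0.75% county = 7.75% → €6.96
Graphic novel €19.27: printed books → 9% + 2.25% county = 11.25% → €2.17
Wooden train set €50.74: toys and games → 7% + 0.75% county = 7.75% → €3.93
Total tax = €2.59 + €6.96 + €2.17 + €3.93 = €15.65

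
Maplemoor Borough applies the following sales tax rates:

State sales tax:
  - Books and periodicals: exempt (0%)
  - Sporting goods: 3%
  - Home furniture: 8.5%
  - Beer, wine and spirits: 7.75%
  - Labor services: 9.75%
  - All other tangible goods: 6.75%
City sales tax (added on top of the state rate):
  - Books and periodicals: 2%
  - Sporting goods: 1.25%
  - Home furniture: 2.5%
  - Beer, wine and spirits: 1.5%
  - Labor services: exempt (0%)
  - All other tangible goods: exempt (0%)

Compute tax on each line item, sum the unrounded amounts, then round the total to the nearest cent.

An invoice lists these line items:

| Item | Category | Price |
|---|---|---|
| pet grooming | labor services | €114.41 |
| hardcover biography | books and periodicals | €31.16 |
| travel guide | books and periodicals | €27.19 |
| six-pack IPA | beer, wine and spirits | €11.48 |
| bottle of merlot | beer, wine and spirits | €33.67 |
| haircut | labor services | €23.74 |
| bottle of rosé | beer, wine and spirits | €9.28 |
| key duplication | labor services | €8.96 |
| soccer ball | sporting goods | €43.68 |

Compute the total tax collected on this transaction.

Pet grooming €114.41: labor services → 9.75% + 0% city = 9.75% → €11.154975
Hardcover biography €31.16: books and periodicals → 0% + 2% city = 2% → €0.6232
Travel guide €27.19: books and periodicals → 0% + 2% city = 2% → €0.5438
Six-pack IPA €11.48: beer, wine and spirits → 7.75% + 1.5% city = 9.25% → €1.0619
Bottle of merlot €33.67: beer, wine and spirits → 7.75% + 1.5% city = 9.25% → €3.114475
Haircut €23.74: labor services → 9.75% + 0% city = 9.75% → €2.31465
Bottle of rosé €9.28: beer, wine and spirits → 7.75% + 1.5% city = 9.25% → €0.8584
Key duplication €8.96: labor services → 9.75% + 0% city = 9.75% → €0.8736
Soccer ball €43.68: sporting goods → 3% + 1.25% city = 4.25% → €1.8564
Unrounded tax sum = €22.4014 → €22.40

€22.40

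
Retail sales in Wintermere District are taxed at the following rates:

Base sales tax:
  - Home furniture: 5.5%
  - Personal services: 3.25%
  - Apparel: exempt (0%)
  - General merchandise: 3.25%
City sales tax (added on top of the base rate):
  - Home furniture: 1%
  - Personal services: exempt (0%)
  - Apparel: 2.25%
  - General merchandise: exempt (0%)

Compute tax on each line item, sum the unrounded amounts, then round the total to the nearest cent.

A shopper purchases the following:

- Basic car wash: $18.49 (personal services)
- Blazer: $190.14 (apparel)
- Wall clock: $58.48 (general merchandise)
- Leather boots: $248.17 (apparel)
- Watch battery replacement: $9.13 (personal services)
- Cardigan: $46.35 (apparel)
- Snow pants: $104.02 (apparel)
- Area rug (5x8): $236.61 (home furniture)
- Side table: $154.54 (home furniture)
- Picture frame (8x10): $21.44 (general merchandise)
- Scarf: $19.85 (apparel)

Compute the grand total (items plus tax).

Basic car wash $18.49: personal services → 3.25% + 0% city = 3.25% → $0.600925
Blazer $190.14: apparel → 0% + 2.25% city = 2.25% → $4.27815
Wall clock $58.48: general merchandise → 3.25% + 0% city = 3.25% → $1.9006
Leather boots $248.17: apparel → 0% + 2.25% city = 2.25% → $5.583825
Watch battery replacement $9.13: personal services → 3.25% + 0% city = 3.25% → $0.296725
Cardigan $46.35: apparel → 0% + 2.25% city = 2.25% → $1.042875
Snow pants $104.02: apparel → 0% + 2.25% city = 2.25% → $2.34045
Area rug (5x8) $236.61: home furniture → 5.5% + 1% city = 6.5% → $15.37965
Side table $154.54: home furniture → 5.5% + 1% city = 6.5% → $10.0451
Picture frame (8x10) $21.44: general merchandise → 3.25% + 0% city = 3.25% → $0.6968
Scarf $19.85: apparel → 0% + 2.25% city = 2.25% → $0.446625
Subtotal = $1107.22; unrounded tax = $42.611725 → $42.61; total due = $1149.83

$1149.83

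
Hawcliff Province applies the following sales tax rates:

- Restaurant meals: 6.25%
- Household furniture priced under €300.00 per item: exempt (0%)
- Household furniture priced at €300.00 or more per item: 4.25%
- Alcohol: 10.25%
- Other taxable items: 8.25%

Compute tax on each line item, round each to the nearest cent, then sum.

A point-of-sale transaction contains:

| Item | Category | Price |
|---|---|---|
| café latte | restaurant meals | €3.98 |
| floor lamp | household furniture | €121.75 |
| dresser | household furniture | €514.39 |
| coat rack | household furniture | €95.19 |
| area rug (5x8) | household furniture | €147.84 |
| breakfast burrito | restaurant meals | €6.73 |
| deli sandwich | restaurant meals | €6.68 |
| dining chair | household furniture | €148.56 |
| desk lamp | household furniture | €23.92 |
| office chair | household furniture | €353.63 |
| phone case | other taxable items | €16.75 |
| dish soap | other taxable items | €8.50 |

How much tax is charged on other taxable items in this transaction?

Phone case €16.75: other taxable items → 8.25% → €1.38
Dish soap €8.50: other taxable items → 8.25% → €0.70
Tax on other taxable items = €1.38 + €0.70 = €2.08

€2.08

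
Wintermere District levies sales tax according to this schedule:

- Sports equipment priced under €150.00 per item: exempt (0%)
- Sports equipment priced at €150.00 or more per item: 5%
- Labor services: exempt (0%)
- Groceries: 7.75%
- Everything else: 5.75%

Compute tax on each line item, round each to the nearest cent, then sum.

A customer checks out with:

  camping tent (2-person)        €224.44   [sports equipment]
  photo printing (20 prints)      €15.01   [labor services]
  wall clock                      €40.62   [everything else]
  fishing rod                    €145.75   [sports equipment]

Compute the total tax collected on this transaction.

€13.56

Camping tent (2-person) €224.44: sports equipment, €150.00 or more → 5% → €11.22
Photo printing (20 prints) €15.01: labor services → 0% → €0.00
Wall clock €40.62: everything else → 5.75% → €2.34
Fishing rod €145.75: sports equipment, under €150.00 → 0% → €0.00
Total tax = €11.22 + €2.34 = €13.56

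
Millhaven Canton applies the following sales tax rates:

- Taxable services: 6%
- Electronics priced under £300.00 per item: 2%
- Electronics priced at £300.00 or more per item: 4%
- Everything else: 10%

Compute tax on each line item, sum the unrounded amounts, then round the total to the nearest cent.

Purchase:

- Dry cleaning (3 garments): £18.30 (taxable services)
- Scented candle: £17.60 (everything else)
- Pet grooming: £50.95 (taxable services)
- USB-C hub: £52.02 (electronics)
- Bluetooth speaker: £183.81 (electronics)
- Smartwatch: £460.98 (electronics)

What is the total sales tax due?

Dry cleaning (3 garments) £18.30: taxable services → 6% → £1.098
Scented candle £17.60: everything else → 10% → £1.76
Pet grooming £50.95: taxable services → 6% → £3.057
USB-C hub £52.02: electronics, under £300.00 → 2% → £1.0404
Bluetooth speaker £183.81: electronics, under £300.00 → 2% → £3.6762
Smartwatch £460.98: electronics, £300.00 or more → 4% → £18.4392
Unrounded tax sum = £29.0708 → £29.07

£29.07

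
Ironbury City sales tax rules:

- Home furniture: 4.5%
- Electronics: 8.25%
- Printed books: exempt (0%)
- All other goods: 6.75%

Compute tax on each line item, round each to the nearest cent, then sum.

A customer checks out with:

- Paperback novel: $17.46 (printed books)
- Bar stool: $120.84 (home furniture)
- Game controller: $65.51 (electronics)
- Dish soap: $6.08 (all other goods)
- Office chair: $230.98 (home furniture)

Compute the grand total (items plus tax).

Paperback novel $17.46: printed books → 0% → $0.00
Bar stool $120.84: home furniture → 4.5% → $5.44
Game controller $65.51: electronics → 8.25% → $5.40
Dish soap $6.08: all other goods → 6.75% → $0.41
Office chair $230.98: home furniture → 4.5% → $10.39
Subtotal = $440.87; tax = $21.64; total due = $462.51

$462.51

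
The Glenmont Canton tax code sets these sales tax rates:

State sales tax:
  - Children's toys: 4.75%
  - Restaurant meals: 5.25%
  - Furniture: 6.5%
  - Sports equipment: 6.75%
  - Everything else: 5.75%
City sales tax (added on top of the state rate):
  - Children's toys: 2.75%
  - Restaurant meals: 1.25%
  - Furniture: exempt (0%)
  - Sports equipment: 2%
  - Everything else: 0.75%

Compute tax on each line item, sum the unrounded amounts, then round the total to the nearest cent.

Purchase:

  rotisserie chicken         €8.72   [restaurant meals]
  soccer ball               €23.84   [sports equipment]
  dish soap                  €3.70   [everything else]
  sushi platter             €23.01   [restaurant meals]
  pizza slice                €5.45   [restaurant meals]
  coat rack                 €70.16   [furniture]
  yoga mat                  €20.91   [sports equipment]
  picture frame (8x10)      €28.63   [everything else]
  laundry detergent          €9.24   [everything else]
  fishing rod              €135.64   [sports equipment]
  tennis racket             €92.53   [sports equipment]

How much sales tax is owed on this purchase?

€33.56

Rotisserie chicken €8.72: restaurant meals → 5.25% + 1.25% city = 6.5% → €0.5668
Soccer ball €23.84: sports equipment → 6.75% + 2% city = 8.75% → €2.086
Dish soap €3.70: everything else → 5.75% + 0.75% city = 6.5% → €0.2405
Sushi platter €23.01: restaurant meals → 5.25% + 1.25% city = 6.5% → €1.49565
Pizza slice €5.45: restaurant meals → 5.25% + 1.25% city = 6.5% → €0.35425
Coat rack €70.16: furniture → 6.5% + 0% city = 6.5% → €4.5604
Yoga mat €20.91: sports equipment → 6.75% + 2% city = 8.75% → €1.829625
Picture frame (8x10) €28.63: everything else → 5.75% + 0.75% city = 6.5% → €1.86095
Laundry detergent €9.24: everything else → 5.75% + 0.75% city = 6.5% → €0.6006
Fishing rod €135.64: sports equipment → 6.75% + 2% city = 8.75% → €11.8685
Tennis racket €92.53: sports equipment → 6.75% + 2% city = 8.75% → €8.096375
Unrounded tax sum = €33.55965 → €33.56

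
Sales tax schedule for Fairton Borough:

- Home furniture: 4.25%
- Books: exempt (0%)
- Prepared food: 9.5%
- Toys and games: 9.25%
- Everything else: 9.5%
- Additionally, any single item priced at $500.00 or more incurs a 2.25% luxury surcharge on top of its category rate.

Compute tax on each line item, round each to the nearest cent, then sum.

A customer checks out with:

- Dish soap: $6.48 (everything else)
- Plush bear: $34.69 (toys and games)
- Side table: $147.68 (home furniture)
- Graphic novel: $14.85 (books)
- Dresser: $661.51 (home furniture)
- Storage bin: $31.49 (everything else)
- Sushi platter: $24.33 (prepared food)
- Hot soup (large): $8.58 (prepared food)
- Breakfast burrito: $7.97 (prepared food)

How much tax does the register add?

$59.99

Dish soap $6.48: everything else → 9.5% → $0.62
Plush bear $34.69: toys and games → 9.25% → $3.21
Side table $147.68: home furniture → 4.25% → $6.28
Graphic novel $14.85: books → 0% → $0.00
Dresser $661.51: home furniture → 4.25% + 2.25% surcharge = 6.5% → $43.00
Storage bin $31.49: everything else → 9.5% → $2.99
Sushi platter $24.33: prepared food → 9.5% → $2.31
Hot soup (large) $8.58: prepared food → 9.5% → $0.82
Breakfast burrito $7.97: prepared food → 9.5% → $0.76
Total tax = $0.62 + $3.21 + $6.28 + $43.00 + $2.99 + $2.31 + $0.82 + $0.76 = $59.99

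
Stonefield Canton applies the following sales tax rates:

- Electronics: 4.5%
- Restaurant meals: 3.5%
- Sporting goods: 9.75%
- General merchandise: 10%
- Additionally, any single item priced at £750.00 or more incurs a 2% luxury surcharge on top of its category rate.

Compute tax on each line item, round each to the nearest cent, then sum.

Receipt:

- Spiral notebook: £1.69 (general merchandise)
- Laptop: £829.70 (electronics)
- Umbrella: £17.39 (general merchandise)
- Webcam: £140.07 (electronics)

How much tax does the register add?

Spiral notebook £1.69: general merchandise → 10% → £0.17
Laptop £829.70: electronics → 4.5% + 2% surcharge = 6.5% → £53.93
Umbrella £17.39: general merchandise → 10% → £1.74
Webcam £140.07: electronics → 4.5% → £6.30
Total tax = £0.17 + £53.93 + £1.74 + £6.30 = £62.14

£62.14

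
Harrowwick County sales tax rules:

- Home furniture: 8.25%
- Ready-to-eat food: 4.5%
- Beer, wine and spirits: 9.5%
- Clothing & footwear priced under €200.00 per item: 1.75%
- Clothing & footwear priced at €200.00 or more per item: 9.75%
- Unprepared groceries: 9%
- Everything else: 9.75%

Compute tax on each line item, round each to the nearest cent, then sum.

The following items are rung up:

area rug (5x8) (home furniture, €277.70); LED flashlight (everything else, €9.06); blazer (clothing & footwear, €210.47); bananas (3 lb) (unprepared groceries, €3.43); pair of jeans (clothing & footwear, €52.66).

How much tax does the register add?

€45.54

Area rug (5x8) €277.70: home furniture → 8.25% → €22.91
LED flashlight €9.06: everything else → 9.75% → €0.88
Blazer €210.47: clothing & footwear, €200.00 or more → 9.75% → €20.52
Bananas (3 lb) €3.43: unprepared groceries → 9% → €0.31
Pair of jeans €52.66: clothing & footwear, under €200.00 → 1.75% → €0.92
Total tax = €22.91 + €0.88 + €20.52 + €0.31 + €0.92 = €45.54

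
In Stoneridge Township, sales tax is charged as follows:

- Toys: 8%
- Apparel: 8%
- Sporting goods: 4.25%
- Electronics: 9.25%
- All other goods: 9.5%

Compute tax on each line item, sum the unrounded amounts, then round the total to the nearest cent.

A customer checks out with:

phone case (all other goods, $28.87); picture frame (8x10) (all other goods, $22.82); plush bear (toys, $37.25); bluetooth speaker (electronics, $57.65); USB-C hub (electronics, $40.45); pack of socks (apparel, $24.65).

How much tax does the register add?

$18.94

Phone case $28.87: all other goods → 9.5% → $2.74265
Picture frame (8x10) $22.82: all other goods → 9.5% → $2.1679
Plush bear $37.25: toys → 8% → $2.98
Bluetooth speaker $57.65: electronics → 9.25% → $5.332625
USB-C hub $40.45: electronics → 9.25% → $3.741625
Pack of socks $24.65: apparel → 8% → $1.972
Unrounded tax sum = $18.9368 → $18.94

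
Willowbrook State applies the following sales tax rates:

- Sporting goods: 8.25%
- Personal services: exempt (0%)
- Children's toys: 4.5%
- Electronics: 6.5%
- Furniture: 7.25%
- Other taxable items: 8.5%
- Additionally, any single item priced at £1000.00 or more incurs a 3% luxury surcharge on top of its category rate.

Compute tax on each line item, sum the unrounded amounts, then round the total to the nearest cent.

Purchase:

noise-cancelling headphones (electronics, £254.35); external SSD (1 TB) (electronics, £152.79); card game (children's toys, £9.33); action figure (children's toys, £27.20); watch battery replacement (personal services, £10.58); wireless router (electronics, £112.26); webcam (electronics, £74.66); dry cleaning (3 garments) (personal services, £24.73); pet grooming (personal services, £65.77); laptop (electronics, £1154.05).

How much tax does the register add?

£149.89

Noise-cancelling headphones £254.35: electronics → 6.5% → £16.53275
External SSD (1 TB) £152.79: electronics → 6.5% → £9.93135
Card game £9.33: children's toys → 4.5% → £0.41985
Action figure £27.20: children's toys → 4.5% → £1.224
Watch battery replacement £10.58: personal services → 0% → £0.00
Wireless router £112.26: electronics → 6.5% → £7.2969
Webcam £74.66: electronics → 6.5% → £4.8529
Dry cleaning (3 garments) £24.73: personal services → 0% → £0.00
Pet grooming £65.77: personal services → 0% → £0.00
Laptop £1154.05: electronics → 6.5% + 3% surcharge = 9.5% → £109.63475
Unrounded tax sum = £149.8925 → £149.89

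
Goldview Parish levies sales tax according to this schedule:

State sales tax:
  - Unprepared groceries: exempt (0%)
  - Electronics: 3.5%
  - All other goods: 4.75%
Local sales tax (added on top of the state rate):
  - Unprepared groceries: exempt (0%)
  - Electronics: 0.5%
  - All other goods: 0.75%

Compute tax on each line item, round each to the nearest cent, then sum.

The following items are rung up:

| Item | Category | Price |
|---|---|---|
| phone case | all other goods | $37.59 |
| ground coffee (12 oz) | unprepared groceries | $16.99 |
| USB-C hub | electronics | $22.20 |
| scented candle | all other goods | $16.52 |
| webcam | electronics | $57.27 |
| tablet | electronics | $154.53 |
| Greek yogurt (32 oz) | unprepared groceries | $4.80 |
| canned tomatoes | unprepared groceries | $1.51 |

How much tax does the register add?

Phone case $37.59: all other goods → 4.75% + 0.75% local = 5.5% → $2.07
Ground coffee (12 oz) $16.99: unprepared groceries → 0% + 0% local = 0% → $0.00
USB-C hub $22.20: electronics → 3.5% + 0.5% local = 4% → $0.89
Scented candle $16.52: all other goods → 4.75% + 0.75% local = 5.5% → $0.91
Webcam $57.27: electronics → 3.5% + 0.5% local = 4% → $2.29
Tablet $154.53: electronics → 3.5% + 0.5% local = 4% → $6.18
Greek yogurt (32 oz) $4.80: unprepared groceries → 0% + 0% local = 0% → $0.00
Canned tomatoes $1.51: unprepared groceries → 0% + 0% local = 0% → $0.00
Total tax = $2.07 + $0.89 + $0.91 + $2.29 + $6.18 = $12.34

$12.34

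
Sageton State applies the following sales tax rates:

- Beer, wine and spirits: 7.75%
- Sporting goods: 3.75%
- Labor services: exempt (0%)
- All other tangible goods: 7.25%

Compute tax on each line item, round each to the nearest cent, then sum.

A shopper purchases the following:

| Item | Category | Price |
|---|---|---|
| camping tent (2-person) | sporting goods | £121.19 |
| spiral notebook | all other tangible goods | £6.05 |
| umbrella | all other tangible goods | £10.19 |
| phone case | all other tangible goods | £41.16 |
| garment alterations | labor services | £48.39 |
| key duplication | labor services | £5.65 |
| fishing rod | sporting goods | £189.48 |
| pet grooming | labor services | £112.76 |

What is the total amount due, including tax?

£550.68

Camping tent (2-person) £121.19: sporting goods → 3.75% → £4.54
Spiral notebook £6.05: all other tangible goods → 7.25% → £0.44
Umbrella £10.19: all other tangible goods → 7.25% → £0.74
Phone case £41.16: all other tangible goods → 7.25% → £2.98
Garment alterations £48.39: labor services → 0% → £0.00
Key duplication £5.65: labor services → 0% → £0.00
Fishing rod £189.48: sporting goods → 3.75% → £7.11
Pet grooming £112.76: labor services → 0% → £0.00
Subtotal = £534.87; tax = £15.81; total due = £550.68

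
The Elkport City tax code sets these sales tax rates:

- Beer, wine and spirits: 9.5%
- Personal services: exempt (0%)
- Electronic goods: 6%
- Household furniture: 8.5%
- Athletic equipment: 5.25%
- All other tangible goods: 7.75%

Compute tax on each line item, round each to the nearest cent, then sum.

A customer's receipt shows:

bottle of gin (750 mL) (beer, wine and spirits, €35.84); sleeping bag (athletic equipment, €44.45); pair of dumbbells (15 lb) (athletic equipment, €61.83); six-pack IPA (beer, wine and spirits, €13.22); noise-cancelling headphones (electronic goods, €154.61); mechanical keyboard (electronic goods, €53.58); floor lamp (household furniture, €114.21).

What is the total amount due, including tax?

€510.18

Bottle of gin (750 mL) €35.84: beer, wine and spirits → 9.5% → €3.40
Sleeping bag €44.45: athletic equipment → 5.25% → €2.33
Pair of dumbbells (15 lb) €61.83: athletic equipment → 5.25% → €3.25
Six-pack IPA €13.22: beer, wine and spirits → 9.5% → €1.26
Noise-cancelling headphones €154.61: electronic goods → 6% → €9.28
Mechanical keyboard €53.58: electronic goods → 6% → €3.21
Floor lamp €114.21: household furniture → 8.5% → €9.71
Subtotal = €477.74; tax = €32.44; total due = €510.18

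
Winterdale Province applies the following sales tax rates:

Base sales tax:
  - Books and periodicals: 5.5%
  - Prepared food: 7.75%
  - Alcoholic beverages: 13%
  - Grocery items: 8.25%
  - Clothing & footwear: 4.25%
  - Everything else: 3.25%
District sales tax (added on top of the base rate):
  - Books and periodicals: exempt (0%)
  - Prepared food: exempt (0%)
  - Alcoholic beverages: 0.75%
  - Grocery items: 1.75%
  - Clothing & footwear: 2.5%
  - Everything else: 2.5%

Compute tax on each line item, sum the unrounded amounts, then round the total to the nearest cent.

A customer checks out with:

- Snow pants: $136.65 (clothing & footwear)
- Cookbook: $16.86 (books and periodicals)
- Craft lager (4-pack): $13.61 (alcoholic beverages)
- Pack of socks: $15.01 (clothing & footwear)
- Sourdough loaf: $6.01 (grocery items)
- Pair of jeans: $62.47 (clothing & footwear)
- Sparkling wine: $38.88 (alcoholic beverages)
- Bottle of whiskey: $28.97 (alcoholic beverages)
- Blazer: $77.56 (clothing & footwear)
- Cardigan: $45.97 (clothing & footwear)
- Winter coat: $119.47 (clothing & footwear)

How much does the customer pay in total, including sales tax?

$605.05

Snow pants $136.65: clothing & footwear → 4.25% + 2.5% district = 6.75% → $9.223875
Cookbook $16.86: books and periodicals → 5.5% + 0% district = 5.5% → $0.9273
Craft lager (4-pack) $13.61: alcoholic beverages → 13% + 0.75% district = 13.75% → $1.871375
Pack of socks $15.01: clothing & footwear → 4.25% + 2.5% district = 6.75% → $1.013175
Sourdough loaf $6.01: grocery items → 8.25% + 1.75% district = 10% → $0.601
Pair of jeans $62.47: clothing & footwear → 4.25% + 2.5% district = 6.75% → $4.216725
Sparkling wine $38.88: alcoholic beverages → 13% + 0.75% district = 13.75% → $5.346
Bottle of whiskey $28.97: alcoholic beverages → 13% + 0.75% district = 13.75% → $3.983375
Blazer $77.56: clothing & footwear → 4.25% + 2.5% district = 6.75% → $5.2353
Cardigan $45.97: clothing & footwear → 4.25% + 2.5% district = 6.75% → $3.102975
Winter coat $119.47: clothing & footwear → 4.25% + 2.5% district = 6.75% → $8.064225
Subtotal = $561.46; unrounded tax = $43.585325 → $43.59; total due = $605.05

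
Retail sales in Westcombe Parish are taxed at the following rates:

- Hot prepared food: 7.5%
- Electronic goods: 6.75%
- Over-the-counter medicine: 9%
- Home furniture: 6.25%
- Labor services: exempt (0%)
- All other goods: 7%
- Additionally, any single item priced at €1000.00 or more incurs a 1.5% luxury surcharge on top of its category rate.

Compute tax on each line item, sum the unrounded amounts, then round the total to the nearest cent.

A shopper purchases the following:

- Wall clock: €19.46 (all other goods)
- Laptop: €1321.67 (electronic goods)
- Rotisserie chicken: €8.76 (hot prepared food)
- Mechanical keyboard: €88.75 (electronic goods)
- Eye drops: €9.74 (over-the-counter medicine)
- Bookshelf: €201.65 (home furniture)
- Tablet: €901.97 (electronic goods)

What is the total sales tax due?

€191.41

Wall clock €19.46: all other goods → 7% → €1.3622
Laptop €1321.67: electronic goods → 6.75% + 1.5% surcharge = 8.25% → €109.037775
Rotisserie chicken €8.76: hot prepared food → 7.5% → €0.657
Mechanical keyboard €88.75: electronic goods → 6.75% → €5.990625
Eye drops €9.74: over-the-counter medicine → 9% → €0.8766
Bookshelf €201.65: home furniture → 6.25% → €12.603125
Tablet €901.97: electronic goods → 6.75% → €60.882975
Unrounded tax sum = €191.4103 → €191.41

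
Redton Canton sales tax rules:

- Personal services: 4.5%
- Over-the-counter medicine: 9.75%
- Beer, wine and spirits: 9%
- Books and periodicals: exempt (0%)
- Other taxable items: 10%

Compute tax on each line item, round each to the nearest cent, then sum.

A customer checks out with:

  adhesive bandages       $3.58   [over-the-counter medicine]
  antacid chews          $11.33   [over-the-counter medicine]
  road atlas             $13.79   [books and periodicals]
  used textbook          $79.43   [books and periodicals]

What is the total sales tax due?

$1.45

Adhesive bandages $3.58: over-the-counter medicine → 9.75% → $0.35
Antacid chews $11.33: over-the-counter medicine → 9.75% → $1.10
Road atlas $13.79: books and periodicals → 0% → $0.00
Used textbook $79.43: books and periodicals → 0% → $0.00
Total tax = $0.35 + $1.10 = $1.45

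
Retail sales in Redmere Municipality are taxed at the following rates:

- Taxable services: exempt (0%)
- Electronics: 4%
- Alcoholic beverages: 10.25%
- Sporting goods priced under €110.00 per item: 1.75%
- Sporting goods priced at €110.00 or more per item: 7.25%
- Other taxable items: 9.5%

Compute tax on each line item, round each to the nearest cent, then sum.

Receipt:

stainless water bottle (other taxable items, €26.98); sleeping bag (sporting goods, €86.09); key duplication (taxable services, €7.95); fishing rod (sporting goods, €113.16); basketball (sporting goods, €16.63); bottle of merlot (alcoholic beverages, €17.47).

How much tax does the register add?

Stainless water bottle €26.98: other taxable items → 9.5% → €2.56
Sleeping bag €86.09: sporting goods, under €110.00 → 1.75% → €1.51
Key duplication €7.95: taxable services → 0% → €0.00
Fishing rod €113.16: sporting goods, €110.00 or more → 7.25% → €8.20
Basketball €16.63: sporting goods, under €110.00 → 1.75% → €0.29
Bottle of merlot €17.47: alcoholic beverages → 10.25% → €1.79
Total tax = €2.56 + €1.51 + €8.20 + €0.29 + €1.79 = €14.35

€14.35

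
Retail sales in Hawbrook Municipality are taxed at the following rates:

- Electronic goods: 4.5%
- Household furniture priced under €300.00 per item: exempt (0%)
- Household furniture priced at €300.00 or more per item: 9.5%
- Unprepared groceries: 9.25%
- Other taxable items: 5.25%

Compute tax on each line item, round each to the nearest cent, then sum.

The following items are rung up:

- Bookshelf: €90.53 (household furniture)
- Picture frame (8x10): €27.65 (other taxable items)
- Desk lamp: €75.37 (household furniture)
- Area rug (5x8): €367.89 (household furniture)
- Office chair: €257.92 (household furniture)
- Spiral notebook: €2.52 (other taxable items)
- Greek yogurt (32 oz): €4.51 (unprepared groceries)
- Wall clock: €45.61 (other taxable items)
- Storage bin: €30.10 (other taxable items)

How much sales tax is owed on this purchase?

€40.92

Bookshelf €90.53: household furniture, under €300.00 → 0% → €0.00
Picture frame (8x10) €27.65: other taxable items → 5.25% → €1.45
Desk lamp €75.37: household furniture, under €300.00 → 0% → €0.00
Area rug (5x8) €367.89: household furniture, €300.00 or more → 9.5% → €34.95
Office chair €257.92: household furniture, under €300.00 → 0% → €0.00
Spiral notebook €2.52: other taxable items → 5.25% → €0.13
Greek yogurt (32 oz) €4.51: unprepared groceries → 9.25% → €0.42
Wall clock €45.61: other taxable items → 5.25% → €2.39
Storage bin €30.10: other taxable items → 5.25% → €1.58
Total tax = €1.45 + €34.95 + €0.13 + €0.42 + €2.39 + €1.58 = €40.92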